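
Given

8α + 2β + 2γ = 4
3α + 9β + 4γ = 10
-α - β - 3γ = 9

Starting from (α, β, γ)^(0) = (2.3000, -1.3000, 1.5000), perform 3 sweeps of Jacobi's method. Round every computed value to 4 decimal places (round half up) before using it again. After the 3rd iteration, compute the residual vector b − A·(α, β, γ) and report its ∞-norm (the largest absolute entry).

Iteration 1:
  α = (4 - (2)·-1.3000 - (2)·1.5000) / (8) = 0.4500
  β = (10 - (3)·2.3000 - (4)·1.5000) / (9) = -0.3222
  γ = (9 - (-1)·2.3000 - (-1)·-1.3000) / (-3) = -3.3333
Iteration 2:
  α = (4 - (2)·-0.3222 - (2)·-3.3333) / (8) = 1.4139
  β = (10 - (3)·0.4500 - (4)·-3.3333) / (9) = 2.4426
  γ = (9 - (-1)·0.4500 - (-1)·-0.3222) / (-3) = -3.0426
Iteration 3:
  α = (4 - (2)·2.4426 - (2)·-3.0426) / (8) = 0.6500
  β = (10 - (3)·1.4139 - (4)·-3.0426) / (9) = 1.9921
  γ = (9 - (-1)·1.4139 - (-1)·2.4426) / (-3) = -4.2855
Residual b − A·x = (3.3868, 7.2631, -1.2144); ∞-norm = 7.2631

7.2631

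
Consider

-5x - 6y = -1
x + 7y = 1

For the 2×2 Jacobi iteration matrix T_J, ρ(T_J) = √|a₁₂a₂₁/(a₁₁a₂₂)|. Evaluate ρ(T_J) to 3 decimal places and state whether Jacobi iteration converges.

a₁₂a₂₁/(a₁₁a₂₂) = (-6)·(1) / ((-5)·(7)) = 0.171429
ρ = √|0.171429| = √0.171429 = 0.414
ρ < 1, so Jacobi converges

0.414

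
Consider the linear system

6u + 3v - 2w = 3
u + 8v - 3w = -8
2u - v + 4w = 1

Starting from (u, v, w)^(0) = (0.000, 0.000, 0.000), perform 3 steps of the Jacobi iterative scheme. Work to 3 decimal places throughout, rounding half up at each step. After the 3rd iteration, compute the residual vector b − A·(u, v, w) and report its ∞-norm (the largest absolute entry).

Iteration 1:
  u = (3 - (3)·0.000 - (-2)·0.000) / (6) = 0.500
  v = (-8 - (1)·0.000 - (-3)·0.000) / (8) = -1.000
  w = (1 - (2)·0.000 - (-1)·0.000) / (4) = 0.250
Iteration 2:
  u = (3 - (3)·-1.000 - (-2)·0.250) / (6) = 1.083
  v = (-8 - (1)·0.500 - (-3)·0.250) / (8) = -0.969
  w = (1 - (2)·0.500 - (-1)·-1.000) / (4) = -0.250
Iteration 3:
  u = (3 - (3)·-0.969 - (-2)·-0.250) / (6) = 0.901
  v = (-8 - (1)·1.083 - (-3)·-0.250) / (8) = -1.229
  w = (1 - (2)·1.083 - (-1)·-0.969) / (4) = -0.534
Residual b − A·x = (0.213, -0.671, 0.105); ∞-norm = 0.671

0.671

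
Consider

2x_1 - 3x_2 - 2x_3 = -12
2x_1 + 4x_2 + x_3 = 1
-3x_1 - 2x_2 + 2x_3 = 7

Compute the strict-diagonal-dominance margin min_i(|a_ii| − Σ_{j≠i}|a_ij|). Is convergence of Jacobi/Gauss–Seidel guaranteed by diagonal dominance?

row 1: |2| − (3+2) = -3
row 2: |4| − (2+1) = 1
row 3: |2| − (3+2) = -3
minimum over rows = -3 → not strictly diagonally dominant

-3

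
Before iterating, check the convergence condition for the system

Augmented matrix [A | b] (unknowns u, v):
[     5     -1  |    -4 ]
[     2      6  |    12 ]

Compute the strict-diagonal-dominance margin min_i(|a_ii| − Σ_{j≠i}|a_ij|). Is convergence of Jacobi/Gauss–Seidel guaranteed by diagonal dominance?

row 1: |5| − (1) = 4
row 2: |6| − (2) = 4
minimum over rows = 4 → strictly diagonally dominant (convergence guaranteed)

4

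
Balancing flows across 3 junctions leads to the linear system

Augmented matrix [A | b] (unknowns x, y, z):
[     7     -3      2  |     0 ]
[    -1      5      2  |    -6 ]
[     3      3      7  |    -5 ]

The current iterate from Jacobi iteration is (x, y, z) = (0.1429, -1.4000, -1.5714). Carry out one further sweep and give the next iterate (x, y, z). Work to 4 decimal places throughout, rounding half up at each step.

One sweep:
  x = (0 - (-3)·-1.4000 - (2)·-1.5714) / (7) = -0.1510
  y = (-6 - (-1)·0.1429 - (2)·-1.5714) / (5) = -0.5429
  z = (-5 - (3)·0.1429 - (3)·-1.4000) / (7) = -0.1755

(-0.1510, -0.5429, -0.1755)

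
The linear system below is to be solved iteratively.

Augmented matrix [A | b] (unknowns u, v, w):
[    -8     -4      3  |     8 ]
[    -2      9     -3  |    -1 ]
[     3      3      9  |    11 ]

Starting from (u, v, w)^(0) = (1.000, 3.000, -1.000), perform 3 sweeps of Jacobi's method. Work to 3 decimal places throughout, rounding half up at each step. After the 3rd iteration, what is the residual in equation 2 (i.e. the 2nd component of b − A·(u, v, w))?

Iteration 1:
  u = (8 - (-4)·3.000 - (3)·-1.000) / (-8) = -2.875
  v = (-1 - (-2)·1.000 - (-3)·-1.000) / (9) = -0.222
  w = (11 - (3)·1.000 - (3)·3.000) / (9) = -0.111
Iteration 2:
  u = (8 - (-4)·-0.222 - (3)·-0.111) / (-8) = -0.931
  v = (-1 - (-2)·-2.875 - (-3)·-0.111) / (9) = -0.787
  w = (11 - (3)·-2.875 - (3)·-0.222) / (9) = 2.255
Iteration 3:
  u = (8 - (-4)·-0.787 - (3)·2.255) / (-8) = 0.239
  v = (-1 - (-2)·-0.931 - (-3)·2.255) / (9) = 0.434
  w = (11 - (3)·-0.931 - (3)·-0.787) / (9) = 1.795
Residual b − A·x = (6.263, 0.957, -7.174)

0.957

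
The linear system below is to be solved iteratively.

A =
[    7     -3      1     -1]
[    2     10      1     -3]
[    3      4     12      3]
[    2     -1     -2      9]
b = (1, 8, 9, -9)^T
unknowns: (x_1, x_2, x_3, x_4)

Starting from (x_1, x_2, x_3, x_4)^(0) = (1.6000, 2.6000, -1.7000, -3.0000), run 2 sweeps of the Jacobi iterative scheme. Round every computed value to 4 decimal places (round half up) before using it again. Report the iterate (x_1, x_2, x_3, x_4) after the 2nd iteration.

Iteration 1:
  x_1 = (1 - (-3)·2.6000 - (1)·-1.7000 - (-1)·-3.0000) / (7) = 1.0714
  x_2 = (8 - (2)·1.6000 - (1)·-1.7000 - (-3)·-3.0000) / (10) = -0.2500
  x_3 = (9 - (3)·1.6000 - (4)·2.6000 - (3)·-3.0000) / (12) = 0.2333
  x_4 = (-9 - (2)·1.6000 - (-1)·2.6000 - (-2)·-1.7000) / (9) = -1.4444
Iteration 2:
  x_1 = (1 - (-3)·-0.2500 - (1)·0.2333 - (-1)·-1.4444) / (7) = -0.2040
  x_2 = (8 - (2)·1.0714 - (1)·0.2333 - (-3)·-1.4444) / (10) = 0.1291
  x_3 = (9 - (3)·1.0714 - (4)·-0.2500 - (3)·-1.4444) / (12) = 0.9266
  x_4 = (-9 - (2)·1.0714 - (-1)·-0.2500 - (-2)·0.2333) / (9) = -1.2140

(-0.2040, 0.1291, 0.9266, -1.2140)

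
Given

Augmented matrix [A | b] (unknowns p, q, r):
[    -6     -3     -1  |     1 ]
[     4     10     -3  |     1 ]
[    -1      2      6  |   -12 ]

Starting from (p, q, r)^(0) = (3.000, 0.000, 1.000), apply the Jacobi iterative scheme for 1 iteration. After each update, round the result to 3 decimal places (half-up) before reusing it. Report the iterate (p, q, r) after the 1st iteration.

Iteration 1:
  p = (1 - (-3)·0.000 - (-1)·1.000) / (-6) = -0.333
  q = (1 - (4)·3.000 - (-3)·1.000) / (10) = -0.800
  r = (-12 - (-1)·3.000 - (2)·0.000) / (6) = -1.500

(-0.333, -0.800, -1.500)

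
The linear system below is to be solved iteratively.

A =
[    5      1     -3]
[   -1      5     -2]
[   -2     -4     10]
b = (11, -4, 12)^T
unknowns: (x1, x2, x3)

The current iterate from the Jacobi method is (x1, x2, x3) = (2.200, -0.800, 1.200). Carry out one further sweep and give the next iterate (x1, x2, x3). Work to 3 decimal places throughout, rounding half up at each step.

(3.080, 0.120, 1.320)

One sweep:
  x1 = (11 - (1)·-0.800 - (-3)·1.200) / (5) = 3.080
  x2 = (-4 - (-1)·2.200 - (-2)·1.200) / (5) = 0.120
  x3 = (12 - (-2)·2.200 - (-4)·-0.800) / (10) = 1.320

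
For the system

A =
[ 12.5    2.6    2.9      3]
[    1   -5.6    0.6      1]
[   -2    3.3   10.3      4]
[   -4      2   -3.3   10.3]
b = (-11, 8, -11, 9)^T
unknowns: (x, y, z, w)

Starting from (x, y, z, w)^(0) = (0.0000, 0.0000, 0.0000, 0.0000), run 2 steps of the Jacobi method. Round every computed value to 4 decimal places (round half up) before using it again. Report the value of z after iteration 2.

Iteration 1:
  x = (-11 - (2.6)·0.0000 - (2.9)·0.0000 - (3)·0.0000) / (12.5) = -0.8800
  y = (8 - (1)·0.0000 - (0.6)·0.0000 - (1)·0.0000) / (-5.6) = -1.4286
  z = (-11 - (-2)·0.0000 - (3.3)·0.0000 - (4)·0.0000) / (10.3) = -1.0680
  w = (9 - (-4)·0.0000 - (2)·0.0000 - (-3.3)·0.0000) / (10.3) = 0.8738
Iteration 2:
  x = (-11 - (2.6)·-1.4286 - (2.9)·-1.0680 - (3)·0.8738) / (12.5) = -0.5448
  y = (8 - (1)·-0.8800 - (0.6)·-1.0680 - (1)·0.8738) / (-5.6) = -1.5441
  z = (-11 - (-2)·-0.8800 - (3.3)·-1.4286 - (4)·0.8738) / (10.3) = -1.1205
  w = (9 - (-4)·-0.8800 - (2)·-1.4286 - (-3.3)·-1.0680) / (10.3) = 0.4673

-1.1205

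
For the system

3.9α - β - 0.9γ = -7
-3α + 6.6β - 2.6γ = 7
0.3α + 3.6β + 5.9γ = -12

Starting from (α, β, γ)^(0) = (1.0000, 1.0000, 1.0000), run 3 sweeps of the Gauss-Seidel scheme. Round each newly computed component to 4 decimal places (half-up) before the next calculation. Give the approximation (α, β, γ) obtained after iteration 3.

(-2.3428, -0.5466, -1.5813)

Iteration 1:
  α = (-7 - (-1)·1.0000 - (-0.9)·1.0000) / (3.9) = -1.3077
  β = (7 - (-3)·-1.3077 - (-2.6)·1.0000) / (6.6) = 0.8601
  γ = (-12 - (0.3)·-1.3077 - (3.6)·0.8601) / (5.9) = -2.4922
Iteration 2:
  α = (-7 - (-1)·0.8601 - (-0.9)·-2.4922) / (3.9) = -2.1495
  β = (7 - (-3)·-2.1495 - (-2.6)·-2.4922) / (6.6) = -0.8982
  γ = (-12 - (0.3)·-2.1495 - (3.6)·-0.8982) / (5.9) = -1.3765
Iteration 3:
  α = (-7 - (-1)·-0.8982 - (-0.9)·-1.3765) / (3.9) = -2.3428
  β = (7 - (-3)·-2.3428 - (-2.6)·-1.3765) / (6.6) = -0.5466
  γ = (-12 - (0.3)·-2.3428 - (3.6)·-0.5466) / (5.9) = -1.5813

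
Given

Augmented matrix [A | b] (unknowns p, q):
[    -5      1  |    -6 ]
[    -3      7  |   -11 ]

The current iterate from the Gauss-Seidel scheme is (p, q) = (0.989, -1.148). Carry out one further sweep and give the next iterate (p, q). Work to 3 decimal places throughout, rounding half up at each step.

One sweep:
  p = (-6 - (1)·-1.148) / (-5) = 0.970
  q = (-11 - (-3)·0.970) / (7) = -1.156

(0.970, -1.156)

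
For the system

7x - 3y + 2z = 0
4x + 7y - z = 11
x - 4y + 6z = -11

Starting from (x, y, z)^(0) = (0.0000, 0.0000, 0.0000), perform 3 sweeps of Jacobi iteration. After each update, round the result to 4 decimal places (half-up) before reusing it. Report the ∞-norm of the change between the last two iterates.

0.5345

Iteration 1:
  x = (0 - (-3)·0.0000 - (2)·0.0000) / (7) = 0.0000
  y = (11 - (4)·0.0000 - (-1)·0.0000) / (7) = 1.5714
  z = (-11 - (1)·0.0000 - (-4)·0.0000) / (6) = -1.8333
Iteration 2:
  x = (0 - (-3)·1.5714 - (2)·-1.8333) / (7) = 1.1973
  y = (11 - (4)·0.0000 - (-1)·-1.8333) / (7) = 1.3095
  z = (-11 - (1)·0.0000 - (-4)·1.5714) / (6) = -0.7857
Iteration 3:
  x = (0 - (-3)·1.3095 - (2)·-0.7857) / (7) = 0.7857
  y = (11 - (4)·1.1973 - (-1)·-0.7857) / (7) = 0.7750
  z = (-11 - (1)·1.1973 - (-4)·1.3095) / (6) = -1.1599
Change: (-0.4116, -0.5345, -0.3742) → max |·| = 0.5345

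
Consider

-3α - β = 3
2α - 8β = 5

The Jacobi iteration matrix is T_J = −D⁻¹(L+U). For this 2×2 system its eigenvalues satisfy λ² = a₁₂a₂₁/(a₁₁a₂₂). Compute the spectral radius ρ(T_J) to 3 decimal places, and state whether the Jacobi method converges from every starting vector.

a₁₂a₂₁/(a₁₁a₂₂) = (-1)·(2) / ((-3)·(-8)) = -0.083333
ρ = √|-0.083333| = √0.083333 = 0.289
ρ < 1, so Jacobi converges

0.289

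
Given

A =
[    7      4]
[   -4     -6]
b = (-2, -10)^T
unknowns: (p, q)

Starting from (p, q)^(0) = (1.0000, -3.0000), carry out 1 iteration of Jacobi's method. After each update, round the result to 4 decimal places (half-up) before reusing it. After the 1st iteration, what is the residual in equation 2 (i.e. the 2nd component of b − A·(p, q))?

Iteration 1:
  p = (-2 - (4)·-3.0000) / (7) = 1.4286
  q = (-10 - (-4)·1.0000) / (-6) = 1.0000
Residual b − A·x = (-16.0002, 1.7144)

1.7144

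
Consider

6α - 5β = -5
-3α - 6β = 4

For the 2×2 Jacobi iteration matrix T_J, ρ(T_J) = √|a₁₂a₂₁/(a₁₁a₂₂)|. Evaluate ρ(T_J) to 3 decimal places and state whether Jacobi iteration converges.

0.645

a₁₂a₂₁/(a₁₁a₂₂) = (-5)·(-3) / ((6)·(-6)) = -0.416667
ρ = √|-0.416667| = √0.416667 = 0.645
ρ < 1, so Jacobi converges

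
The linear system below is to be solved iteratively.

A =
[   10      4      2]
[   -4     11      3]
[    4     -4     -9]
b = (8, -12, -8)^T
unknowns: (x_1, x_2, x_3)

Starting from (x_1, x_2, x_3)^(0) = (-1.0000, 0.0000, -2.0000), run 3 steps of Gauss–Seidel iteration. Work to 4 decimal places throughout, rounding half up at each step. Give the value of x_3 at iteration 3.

Iteration 1:
  x_1 = (8 - (4)·0.0000 - (2)·-2.0000) / (10) = 1.2000
  x_2 = (-12 - (-4)·1.2000 - (3)·-2.0000) / (11) = -0.1091
  x_3 = (-8 - (4)·1.2000 - (-4)·-0.1091) / (-9) = 1.4707
Iteration 2:
  x_1 = (8 - (4)·-0.1091 - (2)·1.4707) / (10) = 0.5495
  x_2 = (-12 - (-4)·0.5495 - (3)·1.4707) / (11) = -1.2922
  x_3 = (-8 - (4)·0.5495 - (-4)·-1.2922) / (-9) = 1.7074
Iteration 3:
  x_1 = (8 - (4)·-1.2922 - (2)·1.7074) / (10) = 0.9754
  x_2 = (-12 - (-4)·0.9754 - (3)·1.7074) / (11) = -1.2019
  x_3 = (-8 - (4)·0.9754 - (-4)·-1.2019) / (-9) = 1.8566

1.8566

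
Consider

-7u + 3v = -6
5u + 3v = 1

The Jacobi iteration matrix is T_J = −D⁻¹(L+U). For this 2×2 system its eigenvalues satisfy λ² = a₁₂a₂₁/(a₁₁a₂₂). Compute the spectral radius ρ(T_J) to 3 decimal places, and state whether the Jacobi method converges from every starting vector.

a₁₂a₂₁/(a₁₁a₂₂) = (3)·(5) / ((-7)·(3)) = -0.714286
ρ = √|-0.714286| = √0.714286 = 0.845
ρ < 1, so Jacobi converges

0.845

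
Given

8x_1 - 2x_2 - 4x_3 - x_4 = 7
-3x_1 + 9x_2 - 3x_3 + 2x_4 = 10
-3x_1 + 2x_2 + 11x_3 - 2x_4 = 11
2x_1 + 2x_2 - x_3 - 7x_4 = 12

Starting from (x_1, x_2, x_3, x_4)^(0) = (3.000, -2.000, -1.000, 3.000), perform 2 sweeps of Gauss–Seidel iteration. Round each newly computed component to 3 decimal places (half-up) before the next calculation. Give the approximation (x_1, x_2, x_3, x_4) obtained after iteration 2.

(1.486, 2.535, 0.615, -0.653)

Iteration 1:
  x_1 = (7 - (-2)·-2.000 - (-4)·-1.000 - (-1)·3.000) / (8) = 0.250
  x_2 = (10 - (-3)·0.250 - (-3)·-1.000 - (2)·3.000) / (9) = 0.194
  x_3 = (11 - (-3)·0.250 - (2)·0.194 - (-2)·3.000) / (11) = 1.578
  x_4 = (12 - (2)·0.250 - (2)·0.194 - (-1)·1.578) / (-7) = -1.813
Iteration 2:
  x_1 = (7 - (-2)·0.194 - (-4)·1.578 - (-1)·-1.813) / (8) = 1.486
  x_2 = (10 - (-3)·1.486 - (-3)·1.578 - (2)·-1.813) / (9) = 2.535
  x_3 = (11 - (-3)·1.486 - (2)·2.535 - (-2)·-1.813) / (11) = 0.615
  x_4 = (12 - (2)·1.486 - (2)·2.535 - (-1)·0.615) / (-7) = -0.653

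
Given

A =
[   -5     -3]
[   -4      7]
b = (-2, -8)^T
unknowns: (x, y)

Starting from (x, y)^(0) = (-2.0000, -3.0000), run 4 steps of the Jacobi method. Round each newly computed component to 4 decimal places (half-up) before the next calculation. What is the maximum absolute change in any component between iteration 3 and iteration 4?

Iteration 1:
  x = (-2 - (-3)·-3.0000) / (-5) = 2.2000
  y = (-8 - (-4)·-2.0000) / (7) = -2.2857
Iteration 2:
  x = (-2 - (-3)·-2.2857) / (-5) = 1.7714
  y = (-8 - (-4)·2.2000) / (7) = 0.1143
Iteration 3:
  x = (-2 - (-3)·0.1143) / (-5) = 0.3314
  y = (-8 - (-4)·1.7714) / (7) = -0.1306
Iteration 4:
  x = (-2 - (-3)·-0.1306) / (-5) = 0.4784
  y = (-8 - (-4)·0.3314) / (7) = -0.9535
Change: (0.1470, -0.8229) → max |·| = 0.8229

0.8229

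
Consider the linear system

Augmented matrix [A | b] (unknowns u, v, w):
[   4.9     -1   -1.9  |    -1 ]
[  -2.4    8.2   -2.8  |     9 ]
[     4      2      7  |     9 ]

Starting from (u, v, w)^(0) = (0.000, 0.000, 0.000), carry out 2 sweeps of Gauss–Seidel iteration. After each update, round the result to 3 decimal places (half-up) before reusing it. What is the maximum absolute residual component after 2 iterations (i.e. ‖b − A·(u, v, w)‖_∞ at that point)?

Iteration 1:
  u = (-1 - (-1)·0.000 - (-1.9)·0.000) / (4.9) = -0.204
  v = (9 - (-2.4)·-0.204 - (-2.8)·0.000) / (8.2) = 1.038
  w = (9 - (4)·-0.204 - (2)·1.038) / (7) = 1.106
Iteration 2:
  u = (-1 - (-1)·1.038 - (-1.9)·1.106) / (4.9) = 0.437
  v = (9 - (-2.4)·0.437 - (-2.8)·1.106) / (8.2) = 1.603
  w = (9 - (4)·0.437 - (2)·1.603) / (7) = 0.578
Residual b − A·x = (-0.440, -1.477, 0.000); ∞-norm = 1.477

1.477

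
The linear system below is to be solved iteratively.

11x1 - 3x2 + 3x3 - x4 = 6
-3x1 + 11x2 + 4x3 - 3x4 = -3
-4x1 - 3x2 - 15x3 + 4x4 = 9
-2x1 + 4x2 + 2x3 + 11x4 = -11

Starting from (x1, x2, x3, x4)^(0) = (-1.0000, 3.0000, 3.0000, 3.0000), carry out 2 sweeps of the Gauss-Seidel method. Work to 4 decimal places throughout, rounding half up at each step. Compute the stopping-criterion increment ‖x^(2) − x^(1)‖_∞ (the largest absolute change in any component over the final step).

Iteration 1:
  x1 = (6 - (-3)·3.0000 - (3)·3.0000 - (-1)·3.0000) / (11) = 0.8182
  x2 = (-3 - (-3)·0.8182 - (4)·3.0000 - (-3)·3.0000) / (11) = -0.3223
  x3 = (9 - (-4)·0.8182 - (-3)·-0.3223 - (4)·3.0000) / (-15) = 0.0463
  x4 = (-11 - (-2)·0.8182 - (4)·-0.3223 - (2)·0.0463) / (11) = -0.7425
Iteration 2:
  x1 = (6 - (-3)·-0.3223 - (3)·0.0463 - (-1)·-0.7425) / (11) = 0.3774
  x2 = (-3 - (-3)·0.3774 - (4)·0.0463 - (-3)·-0.7425) / (11) = -0.3891
  x3 = (9 - (-4)·0.3774 - (-3)·-0.3891 - (4)·-0.7425) / (-15) = -0.8208
  x4 = (-11 - (-2)·0.3774 - (4)·-0.3891 - (2)·-0.8208) / (11) = -0.6407
Change: (-0.4408, -0.0668, -0.8671, 0.1018) → max |·| = 0.8671

0.8671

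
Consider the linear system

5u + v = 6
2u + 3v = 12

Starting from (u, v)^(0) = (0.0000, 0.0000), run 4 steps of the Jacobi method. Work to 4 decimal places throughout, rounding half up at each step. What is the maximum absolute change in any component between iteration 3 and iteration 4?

0.1067

Iteration 1:
  u = (6 - (1)·0.0000) / (5) = 1.2000
  v = (12 - (2)·0.0000) / (3) = 4.0000
Iteration 2:
  u = (6 - (1)·4.0000) / (5) = 0.4000
  v = (12 - (2)·1.2000) / (3) = 3.2000
Iteration 3:
  u = (6 - (1)·3.2000) / (5) = 0.5600
  v = (12 - (2)·0.4000) / (3) = 3.7333
Iteration 4:
  u = (6 - (1)·3.7333) / (5) = 0.4533
  v = (12 - (2)·0.5600) / (3) = 3.6267
Change: (-0.1067, -0.1066) → max |·| = 0.1067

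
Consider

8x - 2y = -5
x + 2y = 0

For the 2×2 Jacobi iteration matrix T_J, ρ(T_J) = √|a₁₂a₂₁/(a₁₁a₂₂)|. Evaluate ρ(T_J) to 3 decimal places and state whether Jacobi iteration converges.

0.354

a₁₂a₂₁/(a₁₁a₂₂) = (-2)·(1) / ((8)·(2)) = -0.125000
ρ = √|-0.125000| = √0.125000 = 0.354
ρ < 1, so Jacobi converges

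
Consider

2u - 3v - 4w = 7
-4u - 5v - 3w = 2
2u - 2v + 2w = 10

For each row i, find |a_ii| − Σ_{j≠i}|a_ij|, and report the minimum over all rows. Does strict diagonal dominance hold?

-5

row 1: |2| − (3+4) = -5
row 2: |-5| − (4+3) = -2
row 3: |2| − (2+2) = -2
minimum over rows = -5 → not strictly diagonally dominant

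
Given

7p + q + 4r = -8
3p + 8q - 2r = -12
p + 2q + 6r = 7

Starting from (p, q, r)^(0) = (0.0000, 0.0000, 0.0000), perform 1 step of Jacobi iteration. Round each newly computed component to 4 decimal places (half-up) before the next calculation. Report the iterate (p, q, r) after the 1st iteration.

(-1.1429, -1.5000, 1.1667)

Iteration 1:
  p = (-8 - (1)·0.0000 - (4)·0.0000) / (7) = -1.1429
  q = (-12 - (3)·0.0000 - (-2)·0.0000) / (8) = -1.5000
  r = (7 - (1)·0.0000 - (2)·0.0000) / (6) = 1.1667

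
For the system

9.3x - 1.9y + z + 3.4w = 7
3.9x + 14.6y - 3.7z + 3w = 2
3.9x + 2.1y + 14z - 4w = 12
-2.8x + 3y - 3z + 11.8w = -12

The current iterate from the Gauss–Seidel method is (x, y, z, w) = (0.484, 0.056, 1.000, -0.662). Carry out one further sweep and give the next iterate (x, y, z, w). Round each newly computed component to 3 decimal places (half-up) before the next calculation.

One sweep:
  x = (7 - (-1.9)·0.056 - (1)·1.000 - (3.4)·-0.662) / (9.3) = 0.899
  y = (2 - (3.9)·0.899 - (-3.7)·1.000 - (3)·-0.662) / (14.6) = 0.286
  z = (12 - (3.9)·0.899 - (2.1)·0.286 - (-4)·-0.662) / (14) = 0.375
  w = (-12 - (-2.8)·0.899 - (3)·0.286 - (-3)·0.375) / (11.8) = -0.781

(0.899, 0.286, 0.375, -0.781)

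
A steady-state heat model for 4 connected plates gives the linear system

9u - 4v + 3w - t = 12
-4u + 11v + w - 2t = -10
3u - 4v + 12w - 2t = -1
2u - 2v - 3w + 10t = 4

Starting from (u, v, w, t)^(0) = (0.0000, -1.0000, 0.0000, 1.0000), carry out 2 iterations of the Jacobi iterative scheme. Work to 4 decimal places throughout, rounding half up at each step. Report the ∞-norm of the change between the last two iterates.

Iteration 1:
  u = (12 - (-4)·-1.0000 - (3)·0.0000 - (-1)·1.0000) / (9) = 1.0000
  v = (-10 - (-4)·0.0000 - (1)·0.0000 - (-2)·1.0000) / (11) = -0.7273
  w = (-1 - (3)·0.0000 - (-4)·-1.0000 - (-2)·1.0000) / (12) = -0.2500
  t = (4 - (2)·0.0000 - (-2)·-1.0000 - (-3)·0.0000) / (10) = 0.2000
Iteration 2:
  u = (12 - (-4)·-0.7273 - (3)·-0.2500 - (-1)·0.2000) / (9) = 1.1156
  v = (-10 - (-4)·1.0000 - (1)·-0.2500 - (-2)·0.2000) / (11) = -0.4864
  w = (-1 - (3)·1.0000 - (-4)·-0.7273 - (-2)·0.2000) / (12) = -0.5424
  t = (4 - (2)·1.0000 - (-2)·-0.7273 - (-3)·-0.2500) / (10) = -0.0205
Change: (0.1156, 0.2409, -0.2924, -0.2205) → max |·| = 0.2924

0.2924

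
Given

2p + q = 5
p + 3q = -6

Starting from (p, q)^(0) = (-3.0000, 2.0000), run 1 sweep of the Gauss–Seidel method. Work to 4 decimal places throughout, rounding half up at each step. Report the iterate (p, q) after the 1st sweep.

Iteration 1:
  p = (5 - (1)·2.0000) / (2) = 1.5000
  q = (-6 - (1)·1.5000) / (3) = -2.5000

(1.5000, -2.5000)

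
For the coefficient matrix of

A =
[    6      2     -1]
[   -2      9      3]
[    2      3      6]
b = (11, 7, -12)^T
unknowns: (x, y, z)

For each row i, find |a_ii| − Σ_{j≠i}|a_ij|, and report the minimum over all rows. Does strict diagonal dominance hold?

row 1: |6| − (2+1) = 3
row 2: |9| − (2+3) = 4
row 3: |6| − (2+3) = 1
minimum over rows = 1 → strictly diagonally dominant (convergence guaranteed)

1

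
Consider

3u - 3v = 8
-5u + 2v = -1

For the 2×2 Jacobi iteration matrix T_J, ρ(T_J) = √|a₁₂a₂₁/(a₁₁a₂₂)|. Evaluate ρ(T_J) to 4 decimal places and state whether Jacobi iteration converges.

1.5811

a₁₂a₂₁/(a₁₁a₂₂) = (-3)·(-5) / ((3)·(2)) = 2.500000
ρ = √|2.500000| = √2.500000 = 1.5811
ρ > 1, so Jacobi diverges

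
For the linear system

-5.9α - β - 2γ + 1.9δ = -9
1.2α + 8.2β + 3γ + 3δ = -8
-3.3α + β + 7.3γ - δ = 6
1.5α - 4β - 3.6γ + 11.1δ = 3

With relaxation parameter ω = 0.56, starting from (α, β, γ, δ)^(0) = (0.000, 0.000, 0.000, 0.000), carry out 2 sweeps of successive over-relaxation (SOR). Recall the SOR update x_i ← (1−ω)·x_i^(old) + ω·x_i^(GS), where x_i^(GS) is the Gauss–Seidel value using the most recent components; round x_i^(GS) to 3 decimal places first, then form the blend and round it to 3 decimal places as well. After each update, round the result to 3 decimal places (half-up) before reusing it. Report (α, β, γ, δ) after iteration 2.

(1.168, -1.081, 1.165, 0.098)

Iteration 1:
  α: GS value = (-9 - (-1)·0.000 - (-2)·0.000 - (1.9)·0.000) / (-5.9) = 1.525;  α ← (1−ω)·0.000 + ω·1.525 = 0.854
  β: GS value = (-8 - (1.2)·0.854 - (3)·0.000 - (3)·0.000) / (8.2) = -1.101;  β ← (1−ω)·0.000 + ω·-1.101 = -0.617
  γ: GS value = (6 - (-3.3)·0.854 - (1)·-0.617 - (-1)·0.000) / (7.3) = 1.292;  γ ← (1−ω)·0.000 + ω·1.292 = 0.724
  δ: GS value = (3 - (1.5)·0.854 - (-4)·-0.617 - (-3.6)·0.724) / (11.1) = 0.167;  δ ← (1−ω)·0.000 + ω·0.167 = 0.094
Iteration 2:
  α: GS value = (-9 - (-1)·-0.617 - (-2)·0.724 - (1.9)·0.094) / (-5.9) = 1.415;  α ← (1−ω)·0.854 + ω·1.415 = 1.168
  β: GS value = (-8 - (1.2)·1.168 - (3)·0.724 - (3)·0.094) / (8.2) = -1.446;  β ← (1−ω)·-0.617 + ω·-1.446 = -1.081
  γ: GS value = (6 - (-3.3)·1.168 - (1)·-1.081 - (-1)·0.094) / (7.3) = 1.511;  γ ← (1−ω)·0.724 + ω·1.511 = 1.165
  δ: GS value = (3 - (1.5)·1.168 - (-4)·-1.081 - (-3.6)·1.165) / (11.1) = 0.101;  δ ← (1−ω)·0.094 + ω·0.101 = 0.098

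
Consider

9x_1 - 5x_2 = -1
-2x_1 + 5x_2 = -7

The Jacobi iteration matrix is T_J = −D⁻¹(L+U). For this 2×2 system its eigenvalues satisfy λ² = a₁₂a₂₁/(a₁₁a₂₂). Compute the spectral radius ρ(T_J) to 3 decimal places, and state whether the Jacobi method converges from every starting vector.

a₁₂a₂₁/(a₁₁a₂₂) = (-5)·(-2) / ((9)·(5)) = 0.222222
ρ = √|0.222222| = √0.222222 = 0.471
ρ < 1, so Jacobi converges

0.471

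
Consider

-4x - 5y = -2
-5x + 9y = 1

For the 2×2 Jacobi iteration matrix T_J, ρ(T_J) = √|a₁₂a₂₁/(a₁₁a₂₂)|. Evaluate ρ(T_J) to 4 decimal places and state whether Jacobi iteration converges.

a₁₂a₂₁/(a₁₁a₂₂) = (-5)·(-5) / ((-4)·(9)) = -0.694444
ρ = √|-0.694444| = √0.694444 = 0.8333
ρ < 1, so Jacobi converges

0.8333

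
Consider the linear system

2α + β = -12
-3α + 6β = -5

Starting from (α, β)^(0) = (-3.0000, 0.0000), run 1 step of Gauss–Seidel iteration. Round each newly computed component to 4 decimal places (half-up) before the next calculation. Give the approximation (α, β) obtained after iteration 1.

(-6.0000, -3.8333)

Iteration 1:
  α = (-12 - (1)·0.0000) / (2) = -6.0000
  β = (-5 - (-3)·-6.0000) / (6) = -3.8333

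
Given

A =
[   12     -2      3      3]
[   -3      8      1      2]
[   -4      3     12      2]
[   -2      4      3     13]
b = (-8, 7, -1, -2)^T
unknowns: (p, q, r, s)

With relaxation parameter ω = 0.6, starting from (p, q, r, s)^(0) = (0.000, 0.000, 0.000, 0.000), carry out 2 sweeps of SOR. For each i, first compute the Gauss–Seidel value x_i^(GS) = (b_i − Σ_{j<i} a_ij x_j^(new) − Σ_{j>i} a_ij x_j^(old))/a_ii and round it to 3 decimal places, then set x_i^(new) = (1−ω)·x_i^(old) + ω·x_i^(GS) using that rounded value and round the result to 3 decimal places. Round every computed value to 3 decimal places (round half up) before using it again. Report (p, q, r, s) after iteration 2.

(-0.460, 0.637, -0.298, -0.284)

Iteration 1:
  p: GS value = (-8 - (-2)·0.000 - (3)·0.000 - (3)·0.000) / (12) = -0.667;  p ← (1−ω)·0.000 + ω·-0.667 = -0.400
  q: GS value = (7 - (-3)·-0.400 - (1)·0.000 - (2)·0.000) / (8) = 0.725;  q ← (1−ω)·0.000 + ω·0.725 = 0.435
  r: GS value = (-1 - (-4)·-0.400 - (3)·0.435 - (2)·0.000) / (12) = -0.325;  r ← (1−ω)·0.000 + ω·-0.325 = -0.195
  s: GS value = (-2 - (-2)·-0.400 - (4)·0.435 - (3)·-0.195) / (13) = -0.304;  s ← (1−ω)·0.000 + ω·-0.304 = -0.182
Iteration 2:
  p: GS value = (-8 - (-2)·0.435 - (3)·-0.195 - (3)·-0.182) / (12) = -0.500;  p ← (1−ω)·-0.400 + ω·-0.500 = -0.460
  q: GS value = (7 - (-3)·-0.460 - (1)·-0.195 - (2)·-0.182) / (8) = 0.772;  q ← (1−ω)·0.435 + ω·0.772 = 0.637
  r: GS value = (-1 - (-4)·-0.460 - (3)·0.637 - (2)·-0.182) / (12) = -0.366;  r ← (1−ω)·-0.195 + ω·-0.366 = -0.298
  s: GS value = (-2 - (-2)·-0.460 - (4)·0.637 - (3)·-0.298) / (13) = -0.352;  s ← (1−ω)·-0.182 + ω·-0.352 = -0.284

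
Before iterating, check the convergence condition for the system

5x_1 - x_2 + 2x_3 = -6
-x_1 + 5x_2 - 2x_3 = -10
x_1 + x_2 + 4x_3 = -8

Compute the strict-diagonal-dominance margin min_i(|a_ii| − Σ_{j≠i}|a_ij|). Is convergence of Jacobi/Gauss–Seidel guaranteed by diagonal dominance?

row 1: |5| − (1+2) = 2
row 2: |5| − (1+2) = 2
row 3: |4| − (1+1) = 2
minimum over rows = 2 → strictly diagonally dominant (convergence guaranteed)

2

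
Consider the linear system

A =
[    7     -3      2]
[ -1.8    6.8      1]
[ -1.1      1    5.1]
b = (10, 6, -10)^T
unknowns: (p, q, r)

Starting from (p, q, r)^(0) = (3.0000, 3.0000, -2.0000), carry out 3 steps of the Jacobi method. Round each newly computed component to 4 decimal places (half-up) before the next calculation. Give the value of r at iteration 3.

-1.7517

Iteration 1:
  p = (10 - (-3)·3.0000 - (2)·-2.0000) / (7) = 3.2857
  q = (6 - (-1.8)·3.0000 - (1)·-2.0000) / (6.8) = 1.9706
  r = (-10 - (-1.1)·3.0000 - (1)·3.0000) / (5.1) = -1.9020
Iteration 2:
  p = (10 - (-3)·1.9706 - (2)·-1.9020) / (7) = 2.8165
  q = (6 - (-1.8)·3.2857 - (1)·-1.9020) / (6.8) = 2.0318
  r = (-10 - (-1.1)·3.2857 - (1)·1.9706) / (5.1) = -1.6385
Iteration 3:
  p = (10 - (-3)·2.0318 - (2)·-1.6385) / (7) = 2.7675
  q = (6 - (-1.8)·2.8165 - (1)·-1.6385) / (6.8) = 1.8689
  r = (-10 - (-1.1)·2.8165 - (1)·2.0318) / (5.1) = -1.7517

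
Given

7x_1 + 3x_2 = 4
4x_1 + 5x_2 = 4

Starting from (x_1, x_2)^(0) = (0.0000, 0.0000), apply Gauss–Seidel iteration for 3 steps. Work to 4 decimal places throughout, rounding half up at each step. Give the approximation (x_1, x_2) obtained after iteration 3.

(0.3741, 0.5007)

Iteration 1:
  x_1 = (4 - (3)·0.0000) / (7) = 0.5714
  x_2 = (4 - (4)·0.5714) / (5) = 0.3429
Iteration 2:
  x_1 = (4 - (3)·0.3429) / (7) = 0.4245
  x_2 = (4 - (4)·0.4245) / (5) = 0.4604
Iteration 3:
  x_1 = (4 - (3)·0.4604) / (7) = 0.3741
  x_2 = (4 - (4)·0.3741) / (5) = 0.5007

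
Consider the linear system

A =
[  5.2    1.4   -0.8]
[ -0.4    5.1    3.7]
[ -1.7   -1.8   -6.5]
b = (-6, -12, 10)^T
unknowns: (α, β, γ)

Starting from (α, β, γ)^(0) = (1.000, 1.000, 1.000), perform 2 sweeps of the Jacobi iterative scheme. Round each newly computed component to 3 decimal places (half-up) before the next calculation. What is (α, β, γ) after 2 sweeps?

Iteration 1:
  α = (-6 - (1.4)·1.000 - (-0.8)·1.000) / (5.2) = -1.269
  β = (-12 - (-0.4)·1.000 - (3.7)·1.000) / (5.1) = -3.000
  γ = (10 - (-1.7)·1.000 - (-1.8)·1.000) / (-6.5) = -2.077
Iteration 2:
  α = (-6 - (1.4)·-3.000 - (-0.8)·-2.077) / (5.2) = -0.666
  β = (-12 - (-0.4)·-1.269 - (3.7)·-2.077) / (5.1) = -0.946
  γ = (10 - (-1.7)·-1.269 - (-1.8)·-3.000) / (-6.5) = -0.376

(-0.666, -0.946, -0.376)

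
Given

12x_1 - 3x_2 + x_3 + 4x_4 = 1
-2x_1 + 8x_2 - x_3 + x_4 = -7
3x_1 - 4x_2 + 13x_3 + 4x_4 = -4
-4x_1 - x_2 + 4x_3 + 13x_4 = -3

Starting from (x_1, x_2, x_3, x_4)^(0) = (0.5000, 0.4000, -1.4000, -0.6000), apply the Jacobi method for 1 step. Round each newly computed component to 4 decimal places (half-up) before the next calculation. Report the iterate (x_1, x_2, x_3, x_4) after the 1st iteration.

Iteration 1:
  x_1 = (1 - (-3)·0.4000 - (1)·-1.4000 - (4)·-0.6000) / (12) = 0.5000
  x_2 = (-7 - (-2)·0.5000 - (-1)·-1.4000 - (1)·-0.6000) / (8) = -0.8500
  x_3 = (-4 - (3)·0.5000 - (-4)·0.4000 - (4)·-0.6000) / (13) = -0.1154
  x_4 = (-3 - (-4)·0.5000 - (-1)·0.4000 - (4)·-1.4000) / (13) = 0.3846

(0.5000, -0.8500, -0.1154, 0.3846)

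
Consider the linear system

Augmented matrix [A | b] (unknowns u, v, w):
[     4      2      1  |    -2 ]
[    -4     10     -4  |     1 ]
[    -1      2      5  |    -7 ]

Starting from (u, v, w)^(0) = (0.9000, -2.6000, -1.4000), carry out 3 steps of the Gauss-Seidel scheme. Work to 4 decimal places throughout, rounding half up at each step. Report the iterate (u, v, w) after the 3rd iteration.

(0.0408, -0.3881, -1.2366)

Iteration 1:
  u = (-2 - (2)·-2.6000 - (1)·-1.4000) / (4) = 1.1500
  v = (1 - (-4)·1.1500 - (-4)·-1.4000) / (10) = 0.0000
  w = (-7 - (-1)·1.1500 - (2)·0.0000) / (5) = -1.1700
Iteration 2:
  u = (-2 - (2)·0.0000 - (1)·-1.1700) / (4) = -0.2075
  v = (1 - (-4)·-0.2075 - (-4)·-1.1700) / (10) = -0.4510
  w = (-7 - (-1)·-0.2075 - (2)·-0.4510) / (5) = -1.2611
Iteration 3:
  u = (-2 - (2)·-0.4510 - (1)·-1.2611) / (4) = 0.0408
  v = (1 - (-4)·0.0408 - (-4)·-1.2611) / (10) = -0.3881
  w = (-7 - (-1)·0.0408 - (2)·-0.3881) / (5) = -1.2366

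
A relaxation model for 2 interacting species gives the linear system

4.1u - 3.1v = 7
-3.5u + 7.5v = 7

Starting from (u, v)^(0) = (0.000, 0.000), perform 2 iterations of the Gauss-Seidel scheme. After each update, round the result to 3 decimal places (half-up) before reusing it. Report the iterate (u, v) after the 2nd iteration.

Iteration 1:
  u = (7 - (-3.1)·0.000) / (4.1) = 1.707
  v = (7 - (-3.5)·1.707) / (7.5) = 1.730
Iteration 2:
  u = (7 - (-3.1)·1.730) / (4.1) = 3.015
  v = (7 - (-3.5)·3.015) / (7.5) = 2.340

(3.015, 2.340)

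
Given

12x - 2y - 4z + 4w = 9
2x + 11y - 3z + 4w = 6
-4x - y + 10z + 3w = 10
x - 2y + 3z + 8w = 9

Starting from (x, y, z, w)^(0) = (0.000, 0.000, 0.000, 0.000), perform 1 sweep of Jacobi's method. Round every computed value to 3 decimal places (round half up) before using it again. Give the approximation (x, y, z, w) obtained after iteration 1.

Iteration 1:
  x = (9 - (-2)·0.000 - (-4)·0.000 - (4)·0.000) / (12) = 0.750
  y = (6 - (2)·0.000 - (-3)·0.000 - (4)·0.000) / (11) = 0.545
  z = (10 - (-4)·0.000 - (-1)·0.000 - (3)·0.000) / (10) = 1.000
  w = (9 - (1)·0.000 - (-2)·0.000 - (3)·0.000) / (8) = 1.125

(0.750, 0.545, 1.000, 1.125)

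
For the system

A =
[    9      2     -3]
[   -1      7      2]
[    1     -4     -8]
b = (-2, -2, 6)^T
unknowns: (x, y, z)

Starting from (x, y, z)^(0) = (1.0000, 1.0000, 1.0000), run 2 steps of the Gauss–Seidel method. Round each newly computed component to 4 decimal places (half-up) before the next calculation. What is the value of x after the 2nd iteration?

-0.2484

Iteration 1:
  x = (-2 - (2)·1.0000 - (-3)·1.0000) / (9) = -0.1111
  y = (-2 - (-1)·-0.1111 - (2)·1.0000) / (7) = -0.5873
  z = (6 - (1)·-0.1111 - (-4)·-0.5873) / (-8) = -0.4702
Iteration 2:
  x = (-2 - (2)·-0.5873 - (-3)·-0.4702) / (9) = -0.2484
  y = (-2 - (-1)·-0.2484 - (2)·-0.4702) / (7) = -0.1869
  z = (6 - (1)·-0.2484 - (-4)·-0.1869) / (-8) = -0.6876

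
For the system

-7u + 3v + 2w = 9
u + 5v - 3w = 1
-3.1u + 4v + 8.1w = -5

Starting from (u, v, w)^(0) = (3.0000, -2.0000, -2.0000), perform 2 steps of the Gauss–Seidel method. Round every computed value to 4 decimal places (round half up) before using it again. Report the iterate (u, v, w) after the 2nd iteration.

(-1.8903, -0.2802, -1.2024)

Iteration 1:
  u = (9 - (3)·-2.0000 - (2)·-2.0000) / (-7) = -2.7143
  v = (1 - (1)·-2.7143 - (-3)·-2.0000) / (5) = -0.4571
  w = (-5 - (-3.1)·-2.7143 - (4)·-0.4571) / (8.1) = -1.4304
Iteration 2:
  u = (9 - (3)·-0.4571 - (2)·-1.4304) / (-7) = -1.8903
  v = (1 - (1)·-1.8903 - (-3)·-1.4304) / (5) = -0.2802
  w = (-5 - (-3.1)·-1.8903 - (4)·-0.2802) / (8.1) = -1.2024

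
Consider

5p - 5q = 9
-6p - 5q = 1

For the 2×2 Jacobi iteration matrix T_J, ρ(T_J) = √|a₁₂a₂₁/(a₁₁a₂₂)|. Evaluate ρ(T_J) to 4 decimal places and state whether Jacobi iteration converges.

1.0954

a₁₂a₂₁/(a₁₁a₂₂) = (-5)·(-6) / ((5)·(-5)) = -1.200000
ρ = √|-1.200000| = √1.200000 = 1.0954
ρ > 1, so Jacobi diverges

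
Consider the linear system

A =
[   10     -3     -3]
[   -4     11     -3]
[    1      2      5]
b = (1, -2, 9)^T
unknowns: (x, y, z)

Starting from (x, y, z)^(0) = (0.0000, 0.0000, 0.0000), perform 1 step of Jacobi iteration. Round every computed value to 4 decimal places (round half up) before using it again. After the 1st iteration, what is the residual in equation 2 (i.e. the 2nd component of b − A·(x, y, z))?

5.7998

Iteration 1:
  x = (1 - (-3)·0.0000 - (-3)·0.0000) / (10) = 0.1000
  y = (-2 - (-4)·0.0000 - (-3)·0.0000) / (11) = -0.1818
  z = (9 - (1)·0.0000 - (2)·0.0000) / (5) = 1.8000
Residual b − A·x = (4.8546, 5.7998, 0.2636)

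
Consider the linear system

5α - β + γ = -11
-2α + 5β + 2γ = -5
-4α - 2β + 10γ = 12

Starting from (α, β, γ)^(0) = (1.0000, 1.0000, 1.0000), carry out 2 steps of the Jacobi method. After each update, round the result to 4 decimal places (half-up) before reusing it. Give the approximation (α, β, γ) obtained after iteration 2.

(-2.7600, -2.6000, 0.1200)

Iteration 1:
  α = (-11 - (-1)·1.0000 - (1)·1.0000) / (5) = -2.2000
  β = (-5 - (-2)·1.0000 - (2)·1.0000) / (5) = -1.0000
  γ = (12 - (-4)·1.0000 - (-2)·1.0000) / (10) = 1.8000
Iteration 2:
  α = (-11 - (-1)·-1.0000 - (1)·1.8000) / (5) = -2.7600
  β = (-5 - (-2)·-2.2000 - (2)·1.8000) / (5) = -2.6000
  γ = (12 - (-4)·-2.2000 - (-2)·-1.0000) / (10) = 0.1200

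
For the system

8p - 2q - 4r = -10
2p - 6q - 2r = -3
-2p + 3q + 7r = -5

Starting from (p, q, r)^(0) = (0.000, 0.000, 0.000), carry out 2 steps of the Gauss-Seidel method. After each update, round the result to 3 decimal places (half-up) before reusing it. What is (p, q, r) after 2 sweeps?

(-1.783, 0.275, -1.342)

Iteration 1:
  p = (-10 - (-2)·0.000 - (-4)·0.000) / (8) = -1.250
  q = (-3 - (2)·-1.250 - (-2)·0.000) / (-6) = 0.083
  r = (-5 - (-2)·-1.250 - (3)·0.083) / (7) = -1.107
Iteration 2:
  p = (-10 - (-2)·0.083 - (-4)·-1.107) / (8) = -1.783
  q = (-3 - (2)·-1.783 - (-2)·-1.107) / (-6) = 0.275
  r = (-5 - (-2)·-1.783 - (3)·0.275) / (7) = -1.342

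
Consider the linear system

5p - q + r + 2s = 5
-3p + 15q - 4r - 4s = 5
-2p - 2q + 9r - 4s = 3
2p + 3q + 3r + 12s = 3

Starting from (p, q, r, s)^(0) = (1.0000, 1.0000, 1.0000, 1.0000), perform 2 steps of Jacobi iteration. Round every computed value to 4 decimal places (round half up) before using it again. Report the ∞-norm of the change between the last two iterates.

Iteration 1:
  p = (5 - (-1)·1.0000 - (1)·1.0000 - (2)·1.0000) / (5) = 0.6000
  q = (5 - (-3)·1.0000 - (-4)·1.0000 - (-4)·1.0000) / (15) = 1.0667
  r = (3 - (-2)·1.0000 - (-2)·1.0000 - (-4)·1.0000) / (9) = 1.2222
  s = (3 - (2)·1.0000 - (3)·1.0000 - (3)·1.0000) / (12) = -0.4167
Iteration 2:
  p = (5 - (-1)·1.0667 - (1)·1.2222 - (2)·-0.4167) / (5) = 1.1356
  q = (5 - (-3)·0.6000 - (-4)·1.2222 - (-4)·-0.4167) / (15) = 0.6681
  r = (3 - (-2)·0.6000 - (-2)·1.0667 - (-4)·-0.4167) / (9) = 0.5185
  s = (3 - (2)·0.6000 - (3)·1.0667 - (3)·1.2222) / (12) = -0.4222
Change: (0.5356, -0.3986, -0.7037, -0.0055) → max |·| = 0.7037

0.7037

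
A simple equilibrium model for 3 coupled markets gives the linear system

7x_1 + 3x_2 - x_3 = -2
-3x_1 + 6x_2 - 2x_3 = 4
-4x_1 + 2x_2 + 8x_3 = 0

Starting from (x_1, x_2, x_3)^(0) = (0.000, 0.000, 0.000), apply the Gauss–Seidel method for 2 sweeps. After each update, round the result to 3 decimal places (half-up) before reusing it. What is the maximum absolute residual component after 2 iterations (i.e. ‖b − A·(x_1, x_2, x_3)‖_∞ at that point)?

Iteration 1:
  x_1 = (-2 - (3)·0.000 - (-1)·0.000) / (7) = -0.286
  x_2 = (4 - (-3)·-0.286 - (-2)·0.000) / (6) = 0.524
  x_3 = (0 - (-4)·-0.286 - (2)·0.524) / (8) = -0.274
Iteration 2:
  x_1 = (-2 - (3)·0.524 - (-1)·-0.274) / (7) = -0.549
  x_2 = (4 - (-3)·-0.549 - (-2)·-0.274) / (6) = 0.301
  x_3 = (0 - (-4)·-0.549 - (2)·0.301) / (8) = -0.350
Residual b − A·x = (0.590, -0.153, 0.002); ∞-norm = 0.590

0.590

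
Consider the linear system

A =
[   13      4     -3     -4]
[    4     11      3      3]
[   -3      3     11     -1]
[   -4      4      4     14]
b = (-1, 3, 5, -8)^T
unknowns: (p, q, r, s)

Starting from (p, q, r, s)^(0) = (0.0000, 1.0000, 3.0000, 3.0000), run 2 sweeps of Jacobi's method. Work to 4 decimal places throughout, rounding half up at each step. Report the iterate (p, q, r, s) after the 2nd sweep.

Iteration 1:
  p = (-1 - (4)·1.0000 - (-3)·3.0000 - (-4)·3.0000) / (13) = 1.2308
  q = (3 - (4)·0.0000 - (3)·3.0000 - (3)·3.0000) / (11) = -1.3636
  r = (5 - (-3)·0.0000 - (3)·1.0000 - (-1)·3.0000) / (11) = 0.4545
  s = (-8 - (-4)·0.0000 - (4)·1.0000 - (4)·3.0000) / (14) = -1.7143
Iteration 2:
  p = (-1 - (4)·-1.3636 - (-3)·0.4545 - (-4)·-1.7143) / (13) = -0.0799
  q = (3 - (4)·1.2308 - (3)·0.4545 - (3)·-1.7143) / (11) = 0.1687
  r = (5 - (-3)·1.2308 - (3)·-1.3636 - (-1)·-1.7143) / (11) = 1.0063
  s = (-8 - (-4)·1.2308 - (4)·-1.3636 - (4)·0.4545) / (14) = 0.0400

(-0.0799, 0.1687, 1.0063, 0.0400)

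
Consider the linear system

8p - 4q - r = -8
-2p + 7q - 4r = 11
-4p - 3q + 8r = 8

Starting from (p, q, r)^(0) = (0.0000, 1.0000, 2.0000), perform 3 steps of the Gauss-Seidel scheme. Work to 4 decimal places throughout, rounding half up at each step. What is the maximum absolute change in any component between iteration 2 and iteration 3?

0.3011

Iteration 1:
  p = (-8 - (-4)·1.0000 - (-1)·2.0000) / (8) = -0.2500
  q = (11 - (-2)·-0.2500 - (-4)·2.0000) / (7) = 2.6429
  r = (8 - (-4)·-0.2500 - (-3)·2.6429) / (8) = 1.8661
Iteration 2:
  p = (-8 - (-4)·2.6429 - (-1)·1.8661) / (8) = 0.5547
  q = (11 - (-2)·0.5547 - (-4)·1.8661) / (7) = 2.7963
  r = (8 - (-4)·0.5547 - (-3)·2.7963) / (8) = 2.3260
Iteration 3:
  p = (-8 - (-4)·2.7963 - (-1)·2.3260) / (8) = 0.6889
  q = (11 - (-2)·0.6889 - (-4)·2.3260) / (7) = 3.0974
  r = (8 - (-4)·0.6889 - (-3)·3.0974) / (8) = 2.5060
Change: (0.1342, 0.3011, 0.1800) → max |·| = 0.3011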